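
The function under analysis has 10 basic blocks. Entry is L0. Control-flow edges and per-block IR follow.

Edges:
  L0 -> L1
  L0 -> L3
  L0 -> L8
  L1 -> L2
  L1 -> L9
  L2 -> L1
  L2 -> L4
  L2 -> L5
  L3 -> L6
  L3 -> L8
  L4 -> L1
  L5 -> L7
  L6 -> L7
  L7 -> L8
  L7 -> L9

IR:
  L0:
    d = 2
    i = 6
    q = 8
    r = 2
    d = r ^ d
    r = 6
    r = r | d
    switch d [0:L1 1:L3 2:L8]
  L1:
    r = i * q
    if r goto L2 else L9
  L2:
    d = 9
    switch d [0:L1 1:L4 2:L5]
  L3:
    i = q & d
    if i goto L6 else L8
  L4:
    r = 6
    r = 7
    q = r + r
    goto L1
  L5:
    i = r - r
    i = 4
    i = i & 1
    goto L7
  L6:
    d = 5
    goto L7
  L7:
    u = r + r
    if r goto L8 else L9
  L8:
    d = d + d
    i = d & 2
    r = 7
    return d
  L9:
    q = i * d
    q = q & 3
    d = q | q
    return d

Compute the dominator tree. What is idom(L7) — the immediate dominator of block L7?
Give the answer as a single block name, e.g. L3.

idom tree: L1←L0 L2←L1 L3←L0 L4←L2 L5←L2 L6←L3 L7←L0 L8←L0 L9←L0
Dom at joins:
  L1: preds {L0,L2,L4}: {L0} ∩ {L0,L1,L2} ∩ {L0,L1,L2,L4} = {L0}; idom=L0
  L7: preds {L5,L6}: {L0,L1,L2,L5} ∩ {L0,L3,L6} = {L0}; idom=L0
  L8: preds {L0,L3,L7}: {L0} ∩ {L0,L3} ∩ {L0,L7} = {L0}; idom=L0
  L9: preds {L1,L7}: {L0,L1} ∩ {L0,L7} = {L0}; idom=L0

idom(L7) = L0

Answer: L0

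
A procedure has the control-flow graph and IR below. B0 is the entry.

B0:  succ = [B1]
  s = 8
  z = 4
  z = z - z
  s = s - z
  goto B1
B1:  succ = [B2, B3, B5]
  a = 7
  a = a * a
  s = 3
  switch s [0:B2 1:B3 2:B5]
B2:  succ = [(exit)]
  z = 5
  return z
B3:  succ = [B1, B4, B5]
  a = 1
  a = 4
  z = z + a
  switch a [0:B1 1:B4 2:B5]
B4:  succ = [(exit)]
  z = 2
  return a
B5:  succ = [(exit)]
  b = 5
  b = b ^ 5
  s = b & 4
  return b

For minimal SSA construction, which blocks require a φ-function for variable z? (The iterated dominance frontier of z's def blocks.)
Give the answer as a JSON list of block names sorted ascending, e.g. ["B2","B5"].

Answer: ["B1", "B5"]

Derivation:
idom tree: B1←B0 B2←B1 B3←B1 B4←B3 B5←B1
Join-block Dom:
  B1: preds {B0,B3}: {B0} ∩ {B0,B1,B3} = {B0}; idom=B0
  B5: preds {B1,B3}: {B0,B1} ∩ {B0,B1,B3} = {B0,B1}; idom=B1

DF walk-up:
  B1←B0: walk · to B0
  B1←B3: walk B3→B1 to B0
  B5←B1: walk · to B1
  B5←B3: walk B3 to B1
  B0: DF=∅
  B1: DF={B1}
  B2: DF=∅
  B3: DF={B1,B5}
  B4: DF=∅
  B5: DF=∅

φ for z: defs {B0,B2,B3,B4}
  DF⁺ = {B1,B5}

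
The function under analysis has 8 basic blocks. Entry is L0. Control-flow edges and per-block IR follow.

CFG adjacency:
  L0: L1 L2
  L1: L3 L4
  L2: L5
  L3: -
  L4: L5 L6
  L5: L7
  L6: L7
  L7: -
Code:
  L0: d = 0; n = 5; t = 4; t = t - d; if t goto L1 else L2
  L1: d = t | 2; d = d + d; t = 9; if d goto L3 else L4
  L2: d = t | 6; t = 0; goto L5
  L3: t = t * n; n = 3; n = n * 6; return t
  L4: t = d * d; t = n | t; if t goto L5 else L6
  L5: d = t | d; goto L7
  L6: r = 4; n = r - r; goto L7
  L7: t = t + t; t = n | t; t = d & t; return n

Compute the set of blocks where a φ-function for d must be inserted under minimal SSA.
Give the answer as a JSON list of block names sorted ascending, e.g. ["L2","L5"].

Answer: ["L5", "L7"]

Analysis:
idom tree: L1←L0 L2←L0 L3←L1 L4←L1 L5←L0 L6←L4 L7←L0
Join-block Dom:
  L5: preds {L2,L4}: {L0,L2} ∩ {L0,L1,L4} = {L0}; idom=L0
  L7: preds {L5,L6}: {L0,L5} ∩ {L0,L1,L4,L6} = {L0}; idom=L0

DF walk-up:
  join L5 pred L2: L2 stop@L0
  join L5 pred L4: L4→L1 stop@L0
  join L7 pred L5: L5 stop@L0
  join L7 pred L6: L6→L4→L1 stop@L0
  L0 → ∅
  L1 → {L5,L7}
  L2 → {L5}
  L3 → ∅
  L4 → {L5,L7}
  L5 → {L7}
  L6 → {L7}
  L7 → ∅

φ for d: defs {L0,L1,L2,L5}
  DF⁺ = {L5,L7}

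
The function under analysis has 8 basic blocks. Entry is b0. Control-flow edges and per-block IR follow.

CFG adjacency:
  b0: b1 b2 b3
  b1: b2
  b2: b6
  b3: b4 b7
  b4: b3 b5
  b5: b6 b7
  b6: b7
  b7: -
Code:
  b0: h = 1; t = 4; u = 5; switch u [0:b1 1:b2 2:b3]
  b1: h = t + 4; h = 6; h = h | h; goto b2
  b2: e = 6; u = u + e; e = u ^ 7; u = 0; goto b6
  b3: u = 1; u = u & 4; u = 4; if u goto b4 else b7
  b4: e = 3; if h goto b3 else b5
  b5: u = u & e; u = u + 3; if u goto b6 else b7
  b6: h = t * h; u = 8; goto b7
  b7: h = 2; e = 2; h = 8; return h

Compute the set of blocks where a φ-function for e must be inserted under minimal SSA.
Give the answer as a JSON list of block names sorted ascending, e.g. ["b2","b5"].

idom tree: b1←b0 b2←b0 b3←b0 b4←b3 b5←b4 b6←b0 b7←b0
Dom at joins:
  b2: preds {b0,b1}: {b0} ∩ {b0,b1} = {b0}; idom=b0
  b3: preds {b0,b4}: {b0} ∩ {b0,b3,b4} = {b0}; idom=b0
  b6: preds {b2,b5}: {b0,b2} ∩ {b0,b3,b4,b5} = {b0}; idom=b0
  b7: preds {b3,b5,b6}: {b0,b3} ∩ {b0,b3,b4,b5} ∩ {b0,b6} = {b0}; idom=b0

DF walk-up:
  join b2 pred b0: · stop@b0
  join b2 pred b1: b1 stop@b0
  join b3 pred b0: · stop@b0
  join b3 pred b4: b4→b3 stop@b0
  join b6 pred b2: b2 stop@b0
  join b6 pred b5: b5→b4→b3 stop@b0
  join b7 pred b3: b3 stop@b0
  join b7 pred b5: b5→b4→b3 stop@b0
  join b7 pred b6: b6 stop@b0
  DF(b0)=∅
  DF(b1)={b2}
  DF(b2)={b6}
  DF(b3)={b3,b6,b7}
  DF(b4)={b3,b6,b7}
  DF(b5)={b6,b7}
  DF(b6)={b7}
  DF(b7)=∅

φ for e: defs {b2,b4,b7}
  DF⁺ = {b3,b6,b7}

Answer: ["b3", "b6", "b7"]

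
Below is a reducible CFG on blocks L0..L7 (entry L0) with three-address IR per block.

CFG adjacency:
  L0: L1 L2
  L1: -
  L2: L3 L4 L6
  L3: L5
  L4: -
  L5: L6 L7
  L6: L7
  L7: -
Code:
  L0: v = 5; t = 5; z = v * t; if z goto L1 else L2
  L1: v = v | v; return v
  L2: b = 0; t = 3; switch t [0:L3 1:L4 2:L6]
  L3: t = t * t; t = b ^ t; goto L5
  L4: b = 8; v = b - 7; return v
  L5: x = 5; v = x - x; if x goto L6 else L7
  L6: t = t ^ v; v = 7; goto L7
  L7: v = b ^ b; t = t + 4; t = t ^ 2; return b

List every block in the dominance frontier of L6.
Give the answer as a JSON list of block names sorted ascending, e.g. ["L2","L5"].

Answer: ["L7"]

Analysis:
idom tree: L1←L0 L2←L0 L3←L2 L4←L2 L5←L3 L6←L2 L7←L2
Dom at joins:
  L6: preds {L2,L5}: {L0,L2} ∩ {L0,L2,L3,L5} = {L0,L2}; idom=L2
  L7: preds {L5,L6}: {L0,L2,L3,L5} ∩ {L0,L2,L6} = {L0,L2}; idom=L2

DF walk-up:
  L6←L2: walk · to L2
  L6←L5: walk L5→L3 to L2
  L7←L5: walk L5→L3 to L2
  L7←L6: walk L6 to L2
  DF(L0)=∅
  DF(L1)=∅
  DF(L2)=∅
  DF(L3)={L6,L7}
  DF(L4)=∅
  DF(L5)={L6,L7}
  DF(L6)={L7}
  DF(L7)=∅

DF(L6) = ["L7"]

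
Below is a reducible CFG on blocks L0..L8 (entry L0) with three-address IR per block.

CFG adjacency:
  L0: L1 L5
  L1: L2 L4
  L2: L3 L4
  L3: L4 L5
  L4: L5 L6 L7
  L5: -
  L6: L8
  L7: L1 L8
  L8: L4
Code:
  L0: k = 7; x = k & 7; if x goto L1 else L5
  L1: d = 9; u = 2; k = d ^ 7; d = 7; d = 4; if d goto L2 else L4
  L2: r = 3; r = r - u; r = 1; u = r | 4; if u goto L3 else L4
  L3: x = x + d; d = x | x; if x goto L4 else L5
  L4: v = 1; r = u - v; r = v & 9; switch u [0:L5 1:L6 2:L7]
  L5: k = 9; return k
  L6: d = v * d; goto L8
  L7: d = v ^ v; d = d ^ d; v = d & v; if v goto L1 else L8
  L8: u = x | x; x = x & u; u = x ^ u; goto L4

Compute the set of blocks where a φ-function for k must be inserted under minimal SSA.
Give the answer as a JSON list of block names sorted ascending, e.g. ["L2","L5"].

idom tree: L1←L0 L2←L1 L3←L2 L4←L1 L5←L0 L6←L4 L7←L4 L8←L4
Dom at joins:
  L1: preds {L0,L7}: {L0} ∩ {L0,L1,L4,L7} = {L0}; idom=L0
  L4: preds {L1,L2,L3,L8}: {L0,L1} ∩ {L0,L1,L2} ∩ {L0,L1,L2,L3} ∩ {L0,L1,L4,L8} = {L0,L1}; idom=L1
  L5: preds {L0,L3,L4}: {L0} ∩ {L0,L1,L2,L3} ∩ {L0,L1,L4} = {L0}; idom=L0
  L8: preds {L6,L7}: {L0,L1,L4,L6} ∩ {L0,L1,L4,L7} = {L0,L1,L4}; idom=L4

Frontier:
  L1←L0: walk · to L0
  L1←L7: walk L7→L4→L1 to L0
  L4←L1: walk · to L1
  L4←L2: walk L2 to L1
  L4←L3: walk L3→L2 to L1
  L4←L8: walk L8→L4 to L1
  L5←L0: walk · to L0
  L5←L3: walk L3→L2→L1 to L0
  L5←L4: walk L4→L1 to L0
  L8←L6: walk L6 to L4
  L8←L7: walk L7 to L4
  L0: DF=∅
  L1: DF={L1,L5}
  L2: DF={L4,L5}
  L3: DF={L4,L5}
  L4: DF={L1,L4,L5}
  L5: DF=∅
  L6: DF={L8}
  L7: DF={L1,L8}
  L8: DF={L4}

φ for k: defs {L0,L1,L5}
  DF⁺ = {L1,L5}

Answer: ["L1", "L5"]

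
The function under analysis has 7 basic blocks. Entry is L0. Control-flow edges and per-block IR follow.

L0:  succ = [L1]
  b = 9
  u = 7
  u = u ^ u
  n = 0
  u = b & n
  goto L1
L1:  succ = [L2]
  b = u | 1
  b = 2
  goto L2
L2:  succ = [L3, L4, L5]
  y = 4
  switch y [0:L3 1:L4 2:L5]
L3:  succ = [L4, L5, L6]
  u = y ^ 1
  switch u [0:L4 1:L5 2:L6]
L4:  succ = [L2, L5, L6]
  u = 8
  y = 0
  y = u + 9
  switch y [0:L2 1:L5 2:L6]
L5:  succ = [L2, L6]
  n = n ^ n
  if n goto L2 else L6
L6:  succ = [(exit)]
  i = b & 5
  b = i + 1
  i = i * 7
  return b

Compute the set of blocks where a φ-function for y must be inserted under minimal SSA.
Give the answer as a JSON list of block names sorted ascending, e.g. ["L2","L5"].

idom tree: L1←L0 L2←L1 L3←L2 L4←L2 L5←L2 L6←L2
Join-block Dom:
  L2: preds {L1,L4,L5}: {L0,L1} ∩ {L0,L1,L2,L4} ∩ {L0,L1,L2,L5} = {L0,L1}; idom=L1
  L4: preds {L2,L3}: {L0,L1,L2} ∩ {L0,L1,L2,L3} = {L0,L1,L2}; idom=L2
  L5: preds {L2,L3,L4}: {L0,L1,L2} ∩ {L0,L1,L2,L3} ∩ {L0,L1,L2,L4} = {L0,L1,L2}; idom=L2
  L6: preds {L3,L4,L5}: {L0,L1,L2,L3} ∩ {L0,L1,L2,L4} ∩ {L0,L1,L2,L5} = {L0,L1,L2}; idom=L2

Frontier:
  L2←L1: walk · to L1
  L2←L4: walk L4→L2 to L1
  L2←L5: walk L5→L2 to L1
  L4←L2: walk · to L2
  L4←L3: walk L3 to L2
  L5←L2: walk · to L2
  L5←L3: walk L3 to L2
  L5←L4: walk L4 to L2
  L6←L3: walk L3 to L2
  L6←L4: walk L4 to L2
  L6←L5: walk L5 to L2
  L0: DF=∅
  L1: DF=∅
  L2: DF={L2}
  L3: DF={L4,L5,L6}
  L4: DF={L2,L5,L6}
  L5: DF={L2,L6}
  L6: DF=∅

φ for y: defs {L2,L4}
  DF⁺ = {L2,L5,L6}

Answer: ["L2", "L5", "L6"]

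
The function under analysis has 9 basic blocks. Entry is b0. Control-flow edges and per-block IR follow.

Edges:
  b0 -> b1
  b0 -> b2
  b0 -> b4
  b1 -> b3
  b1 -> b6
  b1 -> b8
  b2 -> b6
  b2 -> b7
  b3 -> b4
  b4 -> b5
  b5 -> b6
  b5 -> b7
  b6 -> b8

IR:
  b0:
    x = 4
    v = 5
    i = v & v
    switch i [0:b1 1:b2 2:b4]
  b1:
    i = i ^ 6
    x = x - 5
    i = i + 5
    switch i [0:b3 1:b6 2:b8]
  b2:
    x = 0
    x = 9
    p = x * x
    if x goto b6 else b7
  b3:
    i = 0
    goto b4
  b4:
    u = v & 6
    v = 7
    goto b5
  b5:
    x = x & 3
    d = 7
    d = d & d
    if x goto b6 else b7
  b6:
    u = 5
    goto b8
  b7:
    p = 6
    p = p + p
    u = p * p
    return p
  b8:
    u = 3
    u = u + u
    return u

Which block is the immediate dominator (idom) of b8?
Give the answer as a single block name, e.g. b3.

idom tree: b1←b0 b2←b0 b3←b1 b4←b0 b5←b4 b6←b0 b7←b0 b8←b0
Dom∩ at merges:
  b4: preds {b0,b3}: {b0} ∩ {b0,b1,b3} = {b0}; idom=b0
  b6: preds {b1,b2,b5}: {b0,b1} ∩ {b0,b2} ∩ {b0,b4,b5} = {b0}; idom=b0
  b7: preds {b2,b5}: {b0,b2} ∩ {b0,b4,b5} = {b0}; idom=b0
  b8: preds {b1,b6}: {b0,b1} ∩ {b0,b6} = {b0}; idom=b0

idom(b8) = b0

Answer: b0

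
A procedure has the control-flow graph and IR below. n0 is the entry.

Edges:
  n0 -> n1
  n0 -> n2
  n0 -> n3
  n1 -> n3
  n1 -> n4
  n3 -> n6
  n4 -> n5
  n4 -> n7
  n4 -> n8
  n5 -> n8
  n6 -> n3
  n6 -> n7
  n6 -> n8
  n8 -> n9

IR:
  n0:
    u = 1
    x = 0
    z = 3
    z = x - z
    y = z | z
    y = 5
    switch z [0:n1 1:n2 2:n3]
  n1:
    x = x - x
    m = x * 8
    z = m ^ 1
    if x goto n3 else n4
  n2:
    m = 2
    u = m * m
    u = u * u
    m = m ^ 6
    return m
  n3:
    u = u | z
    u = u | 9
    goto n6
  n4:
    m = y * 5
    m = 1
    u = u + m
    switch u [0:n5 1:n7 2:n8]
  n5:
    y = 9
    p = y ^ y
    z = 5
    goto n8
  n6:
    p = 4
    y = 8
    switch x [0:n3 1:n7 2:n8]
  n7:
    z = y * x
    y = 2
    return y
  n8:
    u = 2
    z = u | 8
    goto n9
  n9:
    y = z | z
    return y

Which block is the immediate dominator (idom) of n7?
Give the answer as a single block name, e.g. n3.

Answer: n0

Analysis:
idom tree: n1←n0 n2←n0 n3←n0 n4←n1 n5←n4 n6←n3 n7←n0 n8←n0 n9←n8
Dom at joins:
  n3: preds {n0,n1,n6}: {n0} ∩ {n0,n1} ∩ {n0,n3,n6} = {n0}; idom=n0
  n7: preds {n4,n6}: {n0,n1,n4} ∩ {n0,n3,n6} = {n0}; idom=n0
  n8: preds {n4,n5,n6}: {n0,n1,n4} ∩ {n0,n1,n4,n5} ∩ {n0,n3,n6} = {n0}; idom=n0

idom(n7) = n0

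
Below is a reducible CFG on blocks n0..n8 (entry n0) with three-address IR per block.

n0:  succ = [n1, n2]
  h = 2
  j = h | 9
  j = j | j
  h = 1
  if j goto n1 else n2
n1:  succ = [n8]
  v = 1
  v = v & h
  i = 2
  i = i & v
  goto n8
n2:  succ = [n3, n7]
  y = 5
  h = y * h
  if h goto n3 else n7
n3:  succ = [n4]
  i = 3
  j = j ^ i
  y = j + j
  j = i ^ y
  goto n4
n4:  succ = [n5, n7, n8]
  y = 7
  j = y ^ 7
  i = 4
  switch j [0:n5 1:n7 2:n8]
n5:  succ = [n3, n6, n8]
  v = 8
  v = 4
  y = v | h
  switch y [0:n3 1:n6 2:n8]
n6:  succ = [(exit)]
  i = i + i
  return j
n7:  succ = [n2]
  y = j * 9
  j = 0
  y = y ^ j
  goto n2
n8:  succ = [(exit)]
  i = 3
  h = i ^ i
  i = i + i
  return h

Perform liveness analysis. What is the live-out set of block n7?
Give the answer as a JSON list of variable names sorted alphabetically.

Answer: ["h", "j"]

Working:
def/use:
  n0 def {h,j} use ∅
  n1 def {i,v} use {h}
  n2 def {h,y} use {h}
  n3 def {i,j,y} use {j}
  n4 def {i,j,y} use ∅
  n5 def {v,y} use {h}
  n6 def {i} use {i,j}
  n7 def {j,y} use {j}
  n8 def {h,i} use ∅

Backward fixpoint:
  n0: in=∅ out={h,j}
  n1: in={h} out=∅
  n2: in={h,j} out={h,j}
  n3: in={h,j} out={h}
  n4: in={h} out={h,i,j}
  n5: in={h,i,j} out={h,i,j}
  n6: in={i,j} out=∅
  n7: in={h,j} out={h,j}
  n8: in=∅ out=∅

live-out(n7) = ["h", "j"]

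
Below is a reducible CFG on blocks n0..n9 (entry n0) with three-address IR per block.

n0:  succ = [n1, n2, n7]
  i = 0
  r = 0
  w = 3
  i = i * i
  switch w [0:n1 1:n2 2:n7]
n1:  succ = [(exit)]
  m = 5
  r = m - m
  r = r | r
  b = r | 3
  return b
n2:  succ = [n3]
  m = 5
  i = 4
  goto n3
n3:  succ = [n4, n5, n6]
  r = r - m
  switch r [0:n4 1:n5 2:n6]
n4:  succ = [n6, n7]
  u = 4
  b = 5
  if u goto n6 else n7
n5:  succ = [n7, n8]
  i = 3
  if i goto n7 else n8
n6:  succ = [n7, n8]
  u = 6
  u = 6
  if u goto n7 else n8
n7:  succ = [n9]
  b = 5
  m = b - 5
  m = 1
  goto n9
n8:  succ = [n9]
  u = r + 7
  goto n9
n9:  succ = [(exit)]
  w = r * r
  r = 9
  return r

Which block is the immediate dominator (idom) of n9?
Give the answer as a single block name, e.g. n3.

idom tree: n1←n0 n2←n0 n3←n2 n4←n3 n5←n3 n6←n3 n7←n0 n8←n3 n9←n0
Dom at joins:
  n6: preds {n3,n4}: {n0,n2,n3} ∩ {n0,n2,n3,n4} = {n0,n2,n3}; idom=n3
  n7: preds {n0,n4,n5,n6}: {n0} ∩ {n0,n2,n3,n4} ∩ {n0,n2,n3,n5} ∩ {n0,n2,n3,n6} = {n0}; idom=n0
  n8: preds {n5,n6}: {n0,n2,n3,n5} ∩ {n0,n2,n3,n6} = {n0,n2,n3}; idom=n3
  n9: preds {n7,n8}: {n0,n7} ∩ {n0,n2,n3,n8} = {n0}; idom=n0

idom(n9) = n0

Answer: n0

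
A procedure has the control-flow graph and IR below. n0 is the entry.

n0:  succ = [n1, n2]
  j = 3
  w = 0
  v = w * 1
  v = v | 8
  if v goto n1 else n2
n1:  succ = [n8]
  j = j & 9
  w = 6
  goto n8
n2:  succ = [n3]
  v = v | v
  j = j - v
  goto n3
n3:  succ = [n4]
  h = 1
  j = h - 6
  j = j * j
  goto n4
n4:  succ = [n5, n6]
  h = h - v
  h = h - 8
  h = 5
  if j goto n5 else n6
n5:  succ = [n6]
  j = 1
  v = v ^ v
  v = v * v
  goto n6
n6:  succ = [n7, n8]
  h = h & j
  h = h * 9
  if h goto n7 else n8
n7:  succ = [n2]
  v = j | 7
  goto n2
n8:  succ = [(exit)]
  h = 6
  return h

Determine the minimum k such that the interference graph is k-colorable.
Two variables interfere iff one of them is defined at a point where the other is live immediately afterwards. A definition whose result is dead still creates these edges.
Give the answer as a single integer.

Answer: 3

Derivation:
def/use:
  n0: def={j,v,w} ue=∅
  n1: def={j,w} ue={j}
  n2: def={j,v} ue={j,v}
  n3: def={h,j} ue=∅
  n4: def={h} ue={h,j,v}
  n5: def={j,v} ue={v}
  n6: def={h} ue={h,j}
  n7: def={v} ue={j}
  n8: def={h} ue=∅

Liveness:
  live n0: ∅→{j,v}
  live n1: {j}→∅
  live n2: {j,v}→{v}
  live n3: {v}→{h,j,v}
  live n4: {h,j,v}→{h,j,v}
  live n5: {h,v}→{h,j}
  live n6: {h,j}→{j}
  live n7: {j}→{j,v}
  live n8: ∅→∅

Conflict graph:
  h: {j,v}
  j: {h,v,w}
  v: {h,j}
  w: {j}

Registers:
  clique {h,j,v} ⇒ need ≥ 3
  3-colouring: c0={j}  c1={h,w}  c2={v}
  χ = 3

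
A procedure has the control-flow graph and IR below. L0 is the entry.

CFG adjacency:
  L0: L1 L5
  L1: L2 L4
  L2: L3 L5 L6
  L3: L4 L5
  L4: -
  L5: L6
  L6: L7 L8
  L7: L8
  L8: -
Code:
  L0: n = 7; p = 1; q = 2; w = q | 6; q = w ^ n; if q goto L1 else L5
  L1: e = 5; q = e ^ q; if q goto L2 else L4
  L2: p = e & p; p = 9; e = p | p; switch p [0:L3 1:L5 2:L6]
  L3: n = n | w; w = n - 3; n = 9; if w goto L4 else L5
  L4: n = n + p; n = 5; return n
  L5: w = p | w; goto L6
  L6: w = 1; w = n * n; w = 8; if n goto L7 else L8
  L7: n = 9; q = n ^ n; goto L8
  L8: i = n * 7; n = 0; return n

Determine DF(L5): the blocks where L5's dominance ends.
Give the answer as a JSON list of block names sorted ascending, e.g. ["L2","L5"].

Answer: ["L6"]

Working:
idom tree: L1←L0 L2←L1 L3←L2 L4←L1 L5←L0 L6←L0 L7←L6 L8←L6
Dom∩ at merges:
  L4: preds {L1,L3}: {L0,L1} ∩ {L0,L1,L2,L3} = {L0,L1}; idom=L1
  L5: preds {L0,L2,L3}: {L0} ∩ {L0,L1,L2} ∩ {L0,L1,L2,L3} = {L0}; idom=L0
  L6: preds {L2,L5}: {L0,L1,L2} ∩ {L0,L5} = {L0}; idom=L0
  L8: preds {L6,L7}: {L0,L6} ∩ {L0,L6,L7} = {L0,L6}; idom=L6

Frontier:
  join L4 pred L1: · stop@L1
  join L4 pred L3: L3→L2 stop@L1
  join L5 pred L0: · stop@L0
  join L5 pred L2: L2→L1 stop@L0
  join L5 pred L3: L3→L2→L1 stop@L0
  join L6 pred L2: L2→L1 stop@L0
  join L6 pred L5: L5 stop@L0
  join L8 pred L6: · stop@L6
  join L8 pred L7: L7 stop@L6
  L0 → ∅
  L1 → {L5,L6}
  L2 → {L4,L5,L6}
  L3 → {L4,L5}
  L4 → ∅
  L5 → {L6}
  L6 → ∅
  L7 → {L8}
  L8 → ∅

DF(L5) = ["L6"]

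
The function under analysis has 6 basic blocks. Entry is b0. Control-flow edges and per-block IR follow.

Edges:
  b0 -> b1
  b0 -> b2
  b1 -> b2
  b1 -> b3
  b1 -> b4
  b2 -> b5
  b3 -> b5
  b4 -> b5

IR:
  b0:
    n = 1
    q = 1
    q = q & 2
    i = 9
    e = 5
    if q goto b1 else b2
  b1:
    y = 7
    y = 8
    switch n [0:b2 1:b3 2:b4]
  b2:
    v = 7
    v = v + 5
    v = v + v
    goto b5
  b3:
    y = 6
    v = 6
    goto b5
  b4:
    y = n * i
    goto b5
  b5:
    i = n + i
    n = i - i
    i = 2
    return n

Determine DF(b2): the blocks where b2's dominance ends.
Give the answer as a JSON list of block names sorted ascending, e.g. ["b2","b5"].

Answer: ["b5"]

Working:
idom tree: b1←b0 b2←b0 b3←b1 b4←b1 b5←b0
Join-block Dom:
  b2: preds {b0,b1}: {b0} ∩ {b0,b1} = {b0}; idom=b0
  b5: preds {b2,b3,b4}: {b0,b2} ∩ {b0,b1,b3} ∩ {b0,b1,b4} = {b0}; idom=b0

Frontier:
  join b2 pred b0: · stop@b0
  join b2 pred b1: b1 stop@b0
  join b5 pred b2: b2 stop@b0
  join b5 pred b3: b3→b1 stop@b0
  join b5 pred b4: b4→b1 stop@b0
  b0: DF=∅
  b1: DF={b2,b5}
  b2: DF={b5}
  b3: DF={b5}
  b4: DF={b5}
  b5: DF=∅

DF(b2) = ["b5"]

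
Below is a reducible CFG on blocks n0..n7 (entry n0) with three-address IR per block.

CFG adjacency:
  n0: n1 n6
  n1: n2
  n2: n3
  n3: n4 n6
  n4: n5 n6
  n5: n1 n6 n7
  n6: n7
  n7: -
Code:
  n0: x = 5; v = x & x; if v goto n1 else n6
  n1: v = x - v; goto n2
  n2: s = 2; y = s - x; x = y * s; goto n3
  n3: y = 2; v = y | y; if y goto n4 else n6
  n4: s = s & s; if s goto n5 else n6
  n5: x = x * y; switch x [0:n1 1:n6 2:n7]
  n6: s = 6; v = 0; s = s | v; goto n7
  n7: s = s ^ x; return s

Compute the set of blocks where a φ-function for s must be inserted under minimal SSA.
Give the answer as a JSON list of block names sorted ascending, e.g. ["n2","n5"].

idom tree: n1←n0 n2←n1 n3←n2 n4←n3 n5←n4 n6←n0 n7←n0
Dom at joins:
  n1: preds {n0,n5}: {n0} ∩ {n0,n1,n2,n3,n4,n5} = {n0}; idom=n0
  n6: preds {n0,n3,n4,n5}: {n0} ∩ {n0,n1,n2,n3} ∩ {n0,n1,n2,n3,n4} ∩ {n0,n1,n2,n3,n4,n5} = {n0}; idom=n0
  n7: preds {n5,n6}: {n0,n1,n2,n3,n4,n5} ∩ {n0,n6} = {n0}; idom=n0

DF derivation:
  join n1 pred n0: · stop@n0
  join n1 pred n5: n5→n4→n3→n2→n1 stop@n0
  join n6 pred n0: · stop@n0
  join n6 pred n3: n3→n2→n1 stop@n0
  join n6 pred n4: n4→n3→n2→n1 stop@n0
  join n6 pred n5: n5→n4→n3→n2→n1 stop@n0
  join n7 pred n5: n5→n4→n3→n2→n1 stop@n0
  join n7 pred n6: n6 stop@n0
  DF(n0)=∅
  DF(n1)={n1,n6,n7}
  DF(n2)={n1,n6,n7}
  DF(n3)={n1,n6,n7}
  DF(n4)={n1,n6,n7}
  DF(n5)={n1,n6,n7}
  DF(n6)={n7}
  DF(n7)=∅

φ for s: defs {n2,n4,n6,n7}
  DF⁺ = {n1,n6,n7}

Answer: ["n1", "n6", "n7"]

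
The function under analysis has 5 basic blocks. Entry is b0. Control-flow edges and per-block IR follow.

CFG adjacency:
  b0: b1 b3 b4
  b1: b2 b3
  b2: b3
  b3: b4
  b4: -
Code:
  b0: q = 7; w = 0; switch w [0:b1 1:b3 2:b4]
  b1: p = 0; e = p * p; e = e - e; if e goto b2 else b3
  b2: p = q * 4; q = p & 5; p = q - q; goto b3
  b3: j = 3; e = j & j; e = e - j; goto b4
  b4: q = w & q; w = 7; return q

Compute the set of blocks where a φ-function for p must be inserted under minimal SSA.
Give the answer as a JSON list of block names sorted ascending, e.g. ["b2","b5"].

Answer: ["b3", "b4"]

Working:
idom tree: b1←b0 b2←b1 b3←b0 b4←b0
Dom at joins:
  b3: preds {b0,b1,b2}: {b0} ∩ {b0,b1} ∩ {b0,b1,b2} = {b0}; idom=b0
  b4: preds {b0,b3}: {b0} ∩ {b0,b3} = {b0}; idom=b0

DF derivation:
  b3←b0: walk · to b0
  b3←b1: walk b1 to b0
  b3←b2: walk b2→b1 to b0
  b4←b0: walk · to b0
  b4←b3: walk b3 to b0
  DF(b0)=∅
  DF(b1)={b3}
  DF(b2)={b3}
  DF(b3)={b4}
  DF(b4)=∅

φ for p: defs {b1,b2}
  DF⁺ = {b3,b4}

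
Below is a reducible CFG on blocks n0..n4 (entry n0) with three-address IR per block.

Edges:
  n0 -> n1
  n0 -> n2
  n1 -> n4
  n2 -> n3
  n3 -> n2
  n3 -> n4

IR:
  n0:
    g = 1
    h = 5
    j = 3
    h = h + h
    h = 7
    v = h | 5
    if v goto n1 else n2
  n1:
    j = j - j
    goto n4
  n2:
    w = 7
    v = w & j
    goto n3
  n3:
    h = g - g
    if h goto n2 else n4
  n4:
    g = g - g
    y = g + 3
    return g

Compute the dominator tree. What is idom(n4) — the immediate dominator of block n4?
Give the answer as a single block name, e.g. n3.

Answer: n0

Derivation:
idom tree: n1←n0 n2←n0 n3←n2 n4←n0
Dom∩ at merges:
  n2: preds {n0,n3}: {n0} ∩ {n0,n2,n3} = {n0}; idom=n0
  n4: preds {n1,n3}: {n0,n1} ∩ {n0,n2,n3} = {n0}; idom=n0

idom(n4) = n0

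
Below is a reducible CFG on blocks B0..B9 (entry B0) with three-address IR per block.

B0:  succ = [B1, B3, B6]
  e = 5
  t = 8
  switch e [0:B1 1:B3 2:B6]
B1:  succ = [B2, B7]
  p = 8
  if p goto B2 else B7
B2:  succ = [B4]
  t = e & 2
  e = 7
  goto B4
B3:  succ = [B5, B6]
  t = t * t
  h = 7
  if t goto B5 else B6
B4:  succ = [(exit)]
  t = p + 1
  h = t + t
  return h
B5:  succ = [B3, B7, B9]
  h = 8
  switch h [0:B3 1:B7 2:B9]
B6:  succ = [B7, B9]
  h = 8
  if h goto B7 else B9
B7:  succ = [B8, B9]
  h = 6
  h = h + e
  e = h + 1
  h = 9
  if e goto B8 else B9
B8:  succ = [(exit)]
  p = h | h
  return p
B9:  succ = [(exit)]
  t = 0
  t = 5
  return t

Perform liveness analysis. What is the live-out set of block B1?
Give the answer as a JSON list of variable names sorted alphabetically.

def/use:
  B0: {e,t} / ∅
  B1: {p} / ∅
  B2: {e,t} / {e}
  B3: {h,t} / {t}
  B4: {h,t} / {p}
  B5: {h} / ∅
  B6: {h} / ∅
  B7: {e,h} / {e}
  B8: {p} / {h}
  B9: {t} / ∅

Backward fixpoint:
  B0 li=∅ lo={e,t}
  B1 li={e} lo={e,p}
  B2 li={e,p} lo={p}
  B3 li={e,t} lo={e,t}
  B4 li={p} lo=∅
  B5 li={e,t} lo={e,t}
  B6 li={e} lo={e}
  B7 li={e} lo={h}
  B8 li={h} lo=∅
  B9 li=∅ lo=∅

live-out(B1) = ["e", "p"]

Answer: ["e", "p"]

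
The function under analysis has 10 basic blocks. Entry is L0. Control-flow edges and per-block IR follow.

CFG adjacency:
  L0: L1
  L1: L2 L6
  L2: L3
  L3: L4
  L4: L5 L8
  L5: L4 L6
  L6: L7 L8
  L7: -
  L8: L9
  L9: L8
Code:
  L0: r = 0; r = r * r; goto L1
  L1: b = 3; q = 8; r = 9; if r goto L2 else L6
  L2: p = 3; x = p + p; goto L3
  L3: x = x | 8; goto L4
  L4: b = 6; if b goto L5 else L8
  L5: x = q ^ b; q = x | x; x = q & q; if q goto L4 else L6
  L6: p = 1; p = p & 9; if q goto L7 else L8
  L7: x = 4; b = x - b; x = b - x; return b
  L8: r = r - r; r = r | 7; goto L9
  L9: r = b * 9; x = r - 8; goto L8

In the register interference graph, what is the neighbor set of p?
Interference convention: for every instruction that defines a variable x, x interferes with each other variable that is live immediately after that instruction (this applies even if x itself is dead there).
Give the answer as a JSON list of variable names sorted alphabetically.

Answer: ["b", "q", "r"]

Analysis:
Block summaries:
  L0: {r} / ∅
  L1: {b,q,r} / ∅
  L2: {p,x} / ∅
  L3: {x} / {x}
  L4: {b} / ∅
  L5: {q,x} / {b,q}
  L6: {p} / {q}
  L7: {b,x} / {b}
  L8: {r} / {r}
  L9: {r,x} / {b}

Live sets:
  L0: in=∅ out=∅
  L1: in=∅ out={b,q,r}
  L2: in={q,r} out={q,r,x}
  L3: in={q,r,x} out={q,r}
  L4: in={q,r} out={b,q,r}
  L5: in={b,q,r} out={b,q,r}
  L6: in={b,q,r} out={b,r}
  L7: in={b} out=∅
  L8: in={b,r} out={b}
  L9: in={b} out={b,r}

Interference:
  b: {p,q,r,x}
  p: {b,q,r}
  q: {b,p,r,x}
  r: {b,p,q,x}
  x: {b,q,r}

N(p) = ["b", "q", "r"]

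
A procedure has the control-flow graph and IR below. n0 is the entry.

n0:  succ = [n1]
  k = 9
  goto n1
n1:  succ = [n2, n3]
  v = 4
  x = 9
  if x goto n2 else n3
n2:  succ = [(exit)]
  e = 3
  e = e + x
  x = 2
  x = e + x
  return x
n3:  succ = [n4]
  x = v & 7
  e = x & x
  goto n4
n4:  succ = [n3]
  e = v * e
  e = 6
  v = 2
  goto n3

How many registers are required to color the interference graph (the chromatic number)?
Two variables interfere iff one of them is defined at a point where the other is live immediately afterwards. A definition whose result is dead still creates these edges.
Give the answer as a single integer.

Answer: 3

Analysis:
Block summaries:
  n0: def={k} ue=∅
  n1: def={v,x} ue=∅
  n2: def={e,x} ue={x}
  n3: def={e,x} ue={v}
  n4: def={e,v} ue={e,v}

Liveness:
  n0 li=∅ lo=∅
  n1 li=∅ lo={v,x}
  n2 li={x} lo=∅
  n3 li={v} lo={e,v}
  n4 li={e,v} lo={v}

Interfere edges:
  e↔{v,x}
  k↔∅
  v↔{e,x}
  x↔{e,v}

Chromatic number:
  clique {e,v,x} ⇒ need ≥ 3
  3-colouring: c0={e,k}  c1={v}  c2={x}
  χ = 3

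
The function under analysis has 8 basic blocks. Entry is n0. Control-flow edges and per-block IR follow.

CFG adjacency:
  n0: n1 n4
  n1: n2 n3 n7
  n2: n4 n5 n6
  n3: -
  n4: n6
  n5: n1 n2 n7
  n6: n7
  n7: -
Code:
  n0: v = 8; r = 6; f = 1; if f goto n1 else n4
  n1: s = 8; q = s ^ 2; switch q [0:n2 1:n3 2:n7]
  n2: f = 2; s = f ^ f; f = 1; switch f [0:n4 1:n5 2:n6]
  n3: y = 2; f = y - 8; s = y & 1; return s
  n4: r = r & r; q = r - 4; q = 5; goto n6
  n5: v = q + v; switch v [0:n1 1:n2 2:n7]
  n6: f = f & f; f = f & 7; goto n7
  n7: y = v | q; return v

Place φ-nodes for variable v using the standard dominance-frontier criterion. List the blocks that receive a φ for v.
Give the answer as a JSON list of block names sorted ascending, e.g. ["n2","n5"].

idom tree: n1←n0 n2←n1 n3←n1 n4←n0 n5←n2 n6←n0 n7←n0
Dom∩ at merges:
  n1: preds {n0,n5}: {n0} ∩ {n0,n1,n2,n5} = {n0}; idom=n0
  n2: preds {n1,n5}: {n0,n1} ∩ {n0,n1,n2,n5} = {n0,n1}; idom=n1
  n4: preds {n0,n2}: {n0} ∩ {n0,n1,n2} = {n0}; idom=n0
  n6: preds {n2,n4}: {n0,n1,n2} ∩ {n0,n4} = {n0}; idom=n0
  n7: preds {n1,n5,n6}: {n0,n1} ∩ {n0,n1,n2,n5} ∩ {n0,n6} = {n0}; idom=n0

DF derivation:
  n1←n0: walk · to n0
  n1←n5: walk n5→n2→n1 to n0
  n2←n1: walk · to n1
  n2←n5: walk n5→n2 to n1
  n4←n0: walk · to n0
  n4←n2: walk n2→n1 to n0
  n6←n2: walk n2→n1 to n0
  n6←n4: walk n4 to n0
  n7←n1: walk n1 to n0
  n7←n5: walk n5→n2→n1 to n0
  n7←n6: walk n6 to n0
  n0: DF=∅
  n1: DF={n1,n4,n6,n7}
  n2: DF={n1,n2,n4,n6,n7}
  n3: DF=∅
  n4: DF={n6}
  n5: DF={n1,n2,n7}
  n6: DF={n7}
  n7: DF=∅

φ for v: defs {n0,n5}
  DF⁺ = {n1,n2,n4,n6,n7}

Answer: ["n1", "n2", "n4", "n6", "n7"]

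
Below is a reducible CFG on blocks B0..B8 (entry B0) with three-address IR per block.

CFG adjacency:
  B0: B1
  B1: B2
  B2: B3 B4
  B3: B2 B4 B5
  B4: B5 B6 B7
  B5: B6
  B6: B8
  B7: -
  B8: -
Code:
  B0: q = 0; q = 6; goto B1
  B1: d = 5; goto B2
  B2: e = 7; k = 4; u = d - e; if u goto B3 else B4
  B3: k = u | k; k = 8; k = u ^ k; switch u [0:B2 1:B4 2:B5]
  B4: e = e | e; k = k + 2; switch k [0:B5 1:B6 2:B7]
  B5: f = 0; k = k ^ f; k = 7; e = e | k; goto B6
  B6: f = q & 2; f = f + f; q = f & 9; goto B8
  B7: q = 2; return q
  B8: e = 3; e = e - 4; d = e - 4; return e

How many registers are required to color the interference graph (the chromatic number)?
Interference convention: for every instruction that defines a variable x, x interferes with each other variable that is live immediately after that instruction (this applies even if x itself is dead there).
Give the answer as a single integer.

Answer: 5

Derivation:
Block summaries:
  B0: {q} / ∅
  B1: {d} / ∅
  B2: {e,k,u} / {d}
  B3: {k} / {k,u}
  B4: {e,k} / {e,k}
  B5: {e,f,k} / {e,k}
  B6: {f,q} / {q}
  B7: {q} / ∅
  B8: {d,e} / ∅

Liveness:
  B0: in=∅ out={q}
  B1: in={q} out={d,q}
  B2: in={d,q} out={d,e,k,q,u}
  B3: in={d,e,k,q,u} out={d,e,k,q}
  B4: in={e,k,q} out={e,k,q}
  B5: in={e,k,q} out={q}
  B6: in={q} out=∅
  B7: in=∅ out=∅
  B8: in=∅ out=∅

Interfere edges:
  d↔{e,k,q,u}
  e↔{d,f,k,q,u}
  f↔{e,k,q}
  k↔{d,e,f,q,u}
  q↔{d,e,f,k,u}
  u↔{d,e,k,q}

Registers:
  {d,e,k,q,u} pairwise interfere (5-clique) ⇒ χ ≥ 5
  assign d→R3 e→R0 f→R3 k→R1 q→R2 u→R4 — no edge inside a register ⇒ χ ≤ 5
  χ = 5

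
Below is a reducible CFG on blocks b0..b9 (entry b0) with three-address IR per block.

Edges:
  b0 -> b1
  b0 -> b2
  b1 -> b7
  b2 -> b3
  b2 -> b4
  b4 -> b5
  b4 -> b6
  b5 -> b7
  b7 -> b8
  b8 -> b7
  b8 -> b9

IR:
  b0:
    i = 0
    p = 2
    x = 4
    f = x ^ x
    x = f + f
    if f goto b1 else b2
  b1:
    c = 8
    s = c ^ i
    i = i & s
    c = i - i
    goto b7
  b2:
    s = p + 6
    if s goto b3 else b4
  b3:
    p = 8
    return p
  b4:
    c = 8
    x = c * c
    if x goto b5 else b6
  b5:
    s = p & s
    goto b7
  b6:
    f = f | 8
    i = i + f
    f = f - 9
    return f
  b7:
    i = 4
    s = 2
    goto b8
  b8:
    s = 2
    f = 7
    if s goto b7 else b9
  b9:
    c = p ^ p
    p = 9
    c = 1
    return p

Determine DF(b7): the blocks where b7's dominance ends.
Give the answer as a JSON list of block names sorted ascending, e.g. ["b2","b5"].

idom tree: b1←b0 b2←b0 b3←b2 b4←b2 b5←b4 b6←b4 b7←b0 b8←b7 b9←b8
Join-block Dom:
  b7: preds {b1,b5,b8}: {b0,b1} ∩ {b0,b2,b4,b5} ∩ {b0,b7,b8} = {b0}; idom=b0

DF walk-up:
  join b7 pred b1: b1 stop@b0
  join b7 pred b5: b5→b4→b2 stop@b0
  join b7 pred b8: b8→b7 stop@b0
  DF(b0)=∅
  DF(b1)={b7}
  DF(b2)={b7}
  DF(b3)=∅
  DF(b4)={b7}
  DF(b5)={b7}
  DF(b6)=∅
  DF(b7)={b7}
  DF(b8)={b7}
  DF(b9)=∅

DF(b7) = ["b7"]

Answer: ["b7"]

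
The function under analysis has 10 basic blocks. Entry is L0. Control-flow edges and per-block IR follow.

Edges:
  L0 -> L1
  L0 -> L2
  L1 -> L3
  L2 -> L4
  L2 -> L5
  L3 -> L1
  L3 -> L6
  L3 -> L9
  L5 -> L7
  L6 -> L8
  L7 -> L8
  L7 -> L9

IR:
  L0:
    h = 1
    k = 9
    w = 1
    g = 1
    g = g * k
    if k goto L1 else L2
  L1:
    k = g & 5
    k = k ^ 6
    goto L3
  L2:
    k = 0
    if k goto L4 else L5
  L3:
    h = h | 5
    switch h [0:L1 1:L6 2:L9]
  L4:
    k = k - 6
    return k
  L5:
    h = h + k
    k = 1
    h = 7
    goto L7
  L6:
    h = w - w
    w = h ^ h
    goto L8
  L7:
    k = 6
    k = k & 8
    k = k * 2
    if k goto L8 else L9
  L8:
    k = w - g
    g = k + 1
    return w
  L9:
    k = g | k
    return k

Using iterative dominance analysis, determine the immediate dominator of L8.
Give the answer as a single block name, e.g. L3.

Answer: L0

Derivation:
idom tree: L1←L0 L2←L0 L3←L1 L4←L2 L5←L2 L6←L3 L7←L5 L8←L0 L9←L0
Dom∩ at merges:
  L1: preds {L0,L3}: {L0} ∩ {L0,L1,L3} = {L0}; idom=L0
  L8: preds {L6,L7}: {L0,L1,L3,L6} ∩ {L0,L2,L5,L7} = {L0}; idom=L0
  L9: preds {L3,L7}: {L0,L1,L3} ∩ {L0,L2,L5,L7} = {L0}; idom=L0

idom(L8) = L0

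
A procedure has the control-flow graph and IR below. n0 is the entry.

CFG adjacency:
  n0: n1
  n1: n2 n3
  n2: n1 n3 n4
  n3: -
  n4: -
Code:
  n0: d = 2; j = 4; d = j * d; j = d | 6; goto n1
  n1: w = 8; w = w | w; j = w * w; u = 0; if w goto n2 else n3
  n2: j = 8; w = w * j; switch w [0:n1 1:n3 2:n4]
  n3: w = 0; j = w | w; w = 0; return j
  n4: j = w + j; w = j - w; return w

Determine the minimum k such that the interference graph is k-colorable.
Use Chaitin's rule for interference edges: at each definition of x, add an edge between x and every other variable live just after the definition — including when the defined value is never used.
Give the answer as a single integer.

Per-block:
  n0: {d,j} / ∅
  n1: {j,u,w} / ∅
  n2: {j,w} / {w}
  n3: {j,w} / ∅
  n4: {j,w} / {j,w}

Backward fixpoint:
  n0 li=∅ lo=∅
  n1 li=∅ lo={w}
  n2 li={w} lo={j,w}
  n3 li=∅ lo=∅
  n4 li={j,w} lo=∅

Interfere edges:
  d — {j}
  j — {d,w}
  u — {w}
  w — {j,u}

Registers:
  {d,j} pairwise interfere (2-clique) ⇒ χ ≥ 2
  assign d→c1 j→c0 u→c0 w→c1 — no edge inside a register ⇒ χ ≤ 2
  χ = 2

Answer: 2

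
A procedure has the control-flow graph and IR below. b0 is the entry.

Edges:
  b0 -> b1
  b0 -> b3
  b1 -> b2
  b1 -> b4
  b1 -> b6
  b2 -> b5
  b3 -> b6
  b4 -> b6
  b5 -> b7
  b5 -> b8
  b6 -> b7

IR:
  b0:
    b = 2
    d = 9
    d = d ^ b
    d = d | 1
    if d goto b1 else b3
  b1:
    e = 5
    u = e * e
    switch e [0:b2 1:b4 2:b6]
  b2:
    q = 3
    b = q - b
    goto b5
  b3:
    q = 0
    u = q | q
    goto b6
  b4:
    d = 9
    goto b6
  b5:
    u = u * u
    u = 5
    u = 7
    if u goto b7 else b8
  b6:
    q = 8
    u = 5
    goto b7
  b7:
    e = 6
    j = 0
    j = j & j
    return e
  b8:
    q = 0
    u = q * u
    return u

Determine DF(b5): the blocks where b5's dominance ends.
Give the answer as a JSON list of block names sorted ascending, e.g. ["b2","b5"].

Answer: ["b7"]

Working:
idom tree: b1←b0 b2←b1 b3←b0 b4←b1 b5←b2 b6←b0 b7←b0 b8←b5
Dom∩ at merges:
  b6: preds {b1,b3,b4}: {b0,b1} ∩ {b0,b3} ∩ {b0,b1,b4} = {b0}; idom=b0
  b7: preds {b5,b6}: {b0,b1,b2,b5} ∩ {b0,b6} = {b0}; idom=b0

DF walk-up:
  join b6 pred b1: b1 stop@b0
  join b6 pred b3: b3 stop@b0
  join b6 pred b4: b4→b1 stop@b0
  join b7 pred b5: b5→b2→b1 stop@b0
  join b7 pred b6: b6 stop@b0
  DF(b0)=∅
  DF(b1)={b6,b7}
  DF(b2)={b7}
  DF(b3)={b6}
  DF(b4)={b6}
  DF(b5)={b7}
  DF(b6)={b7}
  DF(b7)=∅
  DF(b8)=∅

DF(b5) = ["b7"]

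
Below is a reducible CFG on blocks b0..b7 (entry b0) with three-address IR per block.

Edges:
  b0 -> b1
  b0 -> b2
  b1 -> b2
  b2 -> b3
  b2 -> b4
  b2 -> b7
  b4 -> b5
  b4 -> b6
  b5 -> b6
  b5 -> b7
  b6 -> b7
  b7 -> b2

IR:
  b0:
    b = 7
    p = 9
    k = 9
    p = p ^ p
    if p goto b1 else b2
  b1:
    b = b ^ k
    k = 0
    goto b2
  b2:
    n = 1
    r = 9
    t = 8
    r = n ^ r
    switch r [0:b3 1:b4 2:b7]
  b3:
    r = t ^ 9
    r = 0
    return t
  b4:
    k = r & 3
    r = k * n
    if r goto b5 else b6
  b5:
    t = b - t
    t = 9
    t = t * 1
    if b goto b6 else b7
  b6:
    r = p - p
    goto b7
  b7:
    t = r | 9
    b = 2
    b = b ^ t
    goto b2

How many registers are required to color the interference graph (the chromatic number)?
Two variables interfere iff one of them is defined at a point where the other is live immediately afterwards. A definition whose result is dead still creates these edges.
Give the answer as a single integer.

Answer: 5

Derivation:
Block summaries:
  b0 def {b,k,p} use ∅
  b1 def {b,k} use {b,k}
  b2 def {n,r,t} use ∅
  b3 def {r} use {t}
  b4 def {k,r} use {n,r}
  b5 def {t} use {b,t}
  b6 def {r} use {p}
  b7 def {b,t} use {r}

Liveness:
  b0: in=∅ out={b,k,p}
  b1: in={b,k,p} out={b,p}
  b2: in={b,p} out={b,n,p,r,t}
  b3: in={t} out=∅
  b4: in={b,n,p,r,t} out={b,p,r,t}
  b5: in={b,p,r,t} out={p,r}
  b6: in={p} out={p,r}
  b7: in={p,r} out={b,p}

Interference:
  b↔{k,n,p,r,t}
  k↔{b,n,p,t}
  n↔{b,k,p,r,t}
  p↔{b,k,n,r,t}
  r↔{b,n,p,t}
  t↔{b,k,n,p,r}

Registers:
  {b,k,n,p,t} pairwise interfere (5-clique) ⇒ χ ≥ 5
  5-colouring: r0={b}  r1={n}  r2={p}  r3={t}  r4={k,r}
  χ = 5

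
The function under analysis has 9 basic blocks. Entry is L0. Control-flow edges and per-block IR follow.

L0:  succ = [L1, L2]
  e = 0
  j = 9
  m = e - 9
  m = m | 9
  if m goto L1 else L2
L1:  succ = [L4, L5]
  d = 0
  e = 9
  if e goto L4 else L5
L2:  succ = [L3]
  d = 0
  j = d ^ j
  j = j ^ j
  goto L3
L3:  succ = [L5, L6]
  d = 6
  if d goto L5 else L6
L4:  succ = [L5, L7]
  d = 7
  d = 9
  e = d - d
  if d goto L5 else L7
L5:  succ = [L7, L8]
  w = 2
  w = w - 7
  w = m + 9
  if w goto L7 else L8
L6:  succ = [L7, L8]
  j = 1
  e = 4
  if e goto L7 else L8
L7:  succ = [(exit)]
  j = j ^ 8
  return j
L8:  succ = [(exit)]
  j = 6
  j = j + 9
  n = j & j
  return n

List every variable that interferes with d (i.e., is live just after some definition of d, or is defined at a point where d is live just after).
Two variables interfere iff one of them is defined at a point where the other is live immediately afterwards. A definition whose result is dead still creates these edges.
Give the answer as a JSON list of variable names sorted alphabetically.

def/use:
  L0 def {e,j,m} use ∅
  L1 def {d,e} use ∅
  L2 def {d,j} use {j}
  L3 def {d} use ∅
  L4 def {d,e} use ∅
  L5 def {w} use {m}
  L6 def {e,j} use ∅
  L7 def {j} use {j}
  L8 def {j,n} use ∅

Backward fixpoint:
  live L0: ∅→{j,m}
  live L1: {j,m}→{j,m}
  live L2: {j,m}→{j,m}
  live L3: {j,m}→{j,m}
  live L4: {j,m}→{j,m}
  live L5: {j,m}→{j}
  live L6: ∅→{j}
  live L7: {j}→∅
  live L8: ∅→∅

Interfere edges:
  d: {e,j,m}
  e: {d,j,m}
  j: {d,e,m,w}
  m: {d,e,j,w}
  n: ∅
  w: {j,m}

N(d) = ["e", "j", "m"]

Answer: ["e", "j", "m"]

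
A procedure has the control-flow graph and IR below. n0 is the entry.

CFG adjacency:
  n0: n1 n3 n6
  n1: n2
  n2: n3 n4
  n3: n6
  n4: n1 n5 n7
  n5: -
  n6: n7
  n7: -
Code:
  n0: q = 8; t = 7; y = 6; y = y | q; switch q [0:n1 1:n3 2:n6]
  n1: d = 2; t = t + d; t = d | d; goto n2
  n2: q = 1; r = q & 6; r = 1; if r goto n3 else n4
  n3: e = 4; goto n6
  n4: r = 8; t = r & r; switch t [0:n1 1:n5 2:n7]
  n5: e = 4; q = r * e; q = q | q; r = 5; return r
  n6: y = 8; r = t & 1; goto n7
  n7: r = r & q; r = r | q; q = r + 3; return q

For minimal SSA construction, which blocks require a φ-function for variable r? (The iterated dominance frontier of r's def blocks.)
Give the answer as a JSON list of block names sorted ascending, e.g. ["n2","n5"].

Answer: ["n1", "n3", "n6", "n7"]

Working:
idom tree: n1←n0 n2←n1 n3←n0 n4←n2 n5←n4 n6←n0 n7←n0
Join-block Dom:
  n1: preds {n0,n4}: {n0} ∩ {n0,n1,n2,n4} = {n0}; idom=n0
  n3: preds {n0,n2}: {n0} ∩ {n0,n1,n2} = {n0}; idom=n0
  n6: preds {n0,n3}: {n0} ∩ {n0,n3} = {n0}; idom=n0
  n7: preds {n4,n6}: {n0,n1,n2,n4} ∩ {n0,n6} = {n0}; idom=n0

Frontier:
  join n1 pred n0: · stop@n0
  join n1 pred n4: n4→n2→n1 stop@n0
  join n3 pred n0: · stop@n0
  join n3 pred n2: n2→n1 stop@n0
  join n6 pred n0: · stop@n0
  join n6 pred n3: n3 stop@n0
  join n7 pred n4: n4→n2→n1 stop@n0
  join n7 pred n6: n6 stop@n0
  n0 → ∅
  n1 → {n1,n3,n7}
  n2 → {n1,n3,n7}
  n3 → {n6}
  n4 → {n1,n7}
  n5 → ∅
  n6 → {n7}
  n7 → ∅

φ for r: defs {n2,n4,n5,n6,n7}
  DF⁺ = {n1,n3,n6,n7}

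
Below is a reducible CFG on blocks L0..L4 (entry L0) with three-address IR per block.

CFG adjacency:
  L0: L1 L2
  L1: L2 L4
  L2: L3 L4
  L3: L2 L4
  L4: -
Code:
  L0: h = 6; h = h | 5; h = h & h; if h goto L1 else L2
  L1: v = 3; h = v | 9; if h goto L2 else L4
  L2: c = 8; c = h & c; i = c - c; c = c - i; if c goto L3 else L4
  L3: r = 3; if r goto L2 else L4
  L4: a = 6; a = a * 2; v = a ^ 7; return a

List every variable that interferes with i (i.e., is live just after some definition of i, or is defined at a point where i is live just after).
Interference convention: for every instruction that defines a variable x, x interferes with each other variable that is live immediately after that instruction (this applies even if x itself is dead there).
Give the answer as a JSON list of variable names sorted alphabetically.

Answer: ["c", "h"]

Analysis:
def/use:
  L0: {h} / ∅
  L1: {h,v} / ∅
  L2: {c,i} / {h}
  L3: {r} / ∅
  L4: {a,v} / ∅

Backward fixpoint:
  L0: in=∅ out={h}
  L1: in=∅ out={h}
  L2: in={h} out={h}
  L3: in={h} out={h}
  L4: in=∅ out=∅

Interfere edges:
  a: {v}
  c: {h,i}
  h: {c,i,r}
  i: {c,h}
  r: {h}
  v: {a}

N(i) = ["c", "h"]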